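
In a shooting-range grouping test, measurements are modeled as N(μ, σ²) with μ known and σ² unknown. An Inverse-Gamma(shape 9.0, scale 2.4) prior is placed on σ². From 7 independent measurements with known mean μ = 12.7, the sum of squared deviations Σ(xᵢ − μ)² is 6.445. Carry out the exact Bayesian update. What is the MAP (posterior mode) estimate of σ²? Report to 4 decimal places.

0.4165

With known mean μ and an Inverse-Gamma(α, β) prior on σ², the Normal likelihood is conjugate: posterior is Inv-Gamma(α + n/2, β + Σ(xᵢ−μ)²/2).
Posterior: Inv-Gamma(9.0 + 7/2, 2.4 + 6.445/2) = Inv-Gamma(12.50, 5.6225).
Mode = β/(α+1) = 5.6225/13.50 = 0.4165.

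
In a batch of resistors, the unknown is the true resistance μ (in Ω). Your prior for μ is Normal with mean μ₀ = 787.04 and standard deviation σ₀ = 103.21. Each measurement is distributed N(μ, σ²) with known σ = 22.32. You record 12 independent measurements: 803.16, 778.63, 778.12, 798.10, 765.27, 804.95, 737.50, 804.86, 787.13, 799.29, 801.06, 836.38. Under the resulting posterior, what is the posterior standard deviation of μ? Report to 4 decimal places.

For Normal data with known variance σ², a Normal(μ₀, σ₀²) prior on μ is conjugate. Posterior precision = 1/σ₀² + n/σ²; posterior mean is the precision-weighted average of μ₀ and x̄.
σ₀² = 103.21² = 10652.3041, σ² = 22.32² = 498.1824; σ² + n·σ₀² = 498.1824 + 12·10652.3041 = 128325.8316.
Posterior precision = 1/σ₀² + n/σ² = 1/10652.3041 + 12/498.1824 = (σ² + n·σ₀²)/(σ₀²σ²) = 128325.8316/(10652.3041·498.1824); posterior variance σₙ² = σ₀²σ²/(σ² + n·σ₀²) = 10652.3041·498.1824/128325.8316 = 41.354031.
Posterior SD = √σₙ² = √(10652.3041·498.1824/128325.8316) = 6.4307.

6.4307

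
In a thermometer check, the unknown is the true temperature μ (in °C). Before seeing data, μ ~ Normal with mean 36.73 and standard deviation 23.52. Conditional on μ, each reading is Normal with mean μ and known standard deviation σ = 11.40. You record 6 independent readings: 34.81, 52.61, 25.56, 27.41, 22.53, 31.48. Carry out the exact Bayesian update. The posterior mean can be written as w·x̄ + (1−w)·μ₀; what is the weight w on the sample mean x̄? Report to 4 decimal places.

For Normal data with known variance σ², a Normal(μ₀, σ₀²) prior on μ is conjugate. Posterior precision = 1/σ₀² + n/σ²; posterior mean is the precision-weighted average of μ₀ and x̄.
σ₀² = 23.52² = 553.1904, σ² = 11.40² = 129.96. Prior precision 1/σ₀² = 1/553.1904; data precision n/σ² = 6/129.96.
w = (n/σ²)/(1/σ₀² + n/σ²) = n·σ₀²/(σ² + n·σ₀²) = 6·553.1904/(129.96 + 6·553.1904) = 3319.1424/3449.1024 = 0.9623.

0.9623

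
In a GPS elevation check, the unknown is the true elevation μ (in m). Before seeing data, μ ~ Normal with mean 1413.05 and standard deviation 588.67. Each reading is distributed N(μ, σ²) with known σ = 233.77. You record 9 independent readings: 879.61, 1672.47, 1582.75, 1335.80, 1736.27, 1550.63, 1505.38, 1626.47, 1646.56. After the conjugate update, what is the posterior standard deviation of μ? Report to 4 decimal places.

For Normal data with known variance σ², a Normal(μ₀, σ₀²) prior on μ is conjugate. Posterior precision = 1/σ₀² + n/σ²; posterior mean is the precision-weighted average of μ₀ and x̄.
σ₀² = 588.67² = 346532.3689, σ² = 233.77² = 54648.4129; σ² + n·σ₀² = 54648.4129 + 9·346532.3689 = 3173439.733.
Posterior precision = 1/σ₀² + n/σ² = 1/346532.3689 + 9/54648.4129 = (σ² + n·σ₀²)/(σ₀²σ²) = 3173439.733/(346532.3689·54648.4129); posterior variance σₙ² = σ₀²σ²/(σ² + n·σ₀²) = 346532.3689·54648.4129/3173439.733 = 5967.481841.
Posterior SD = √σₙ² = √(346532.3689·54648.4129/3173439.733) = 77.2495.

77.2495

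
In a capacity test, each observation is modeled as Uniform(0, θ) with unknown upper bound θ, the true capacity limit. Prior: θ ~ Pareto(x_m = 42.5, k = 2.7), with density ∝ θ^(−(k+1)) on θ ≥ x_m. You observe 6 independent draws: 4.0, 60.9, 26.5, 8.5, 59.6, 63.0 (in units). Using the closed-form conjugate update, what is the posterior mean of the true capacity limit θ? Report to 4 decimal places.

A Pareto(scale x_m, shape k) prior on the upper bound θ of Uniform(0, θ) is conjugate: posterior is Pareto(max(x_m, max xᵢ), k + n).
Sample maximum = 63.0; prior scale x_m = 42.5 → posterior scale = max = 63.0.
Posterior shape = 2.7 + 6 = 8.7.
E[θ|data] = k·x_m/(k−1) = 8.7·63.0/7.7 = 71.1818.

71.1818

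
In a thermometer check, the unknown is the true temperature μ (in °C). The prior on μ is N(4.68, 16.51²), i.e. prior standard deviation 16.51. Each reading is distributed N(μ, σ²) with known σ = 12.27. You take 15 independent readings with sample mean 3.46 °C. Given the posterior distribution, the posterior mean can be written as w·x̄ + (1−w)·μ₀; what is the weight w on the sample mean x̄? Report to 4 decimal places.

0.9645

For Normal data with known variance σ², a Normal(μ₀, σ₀²) prior on μ is conjugate. Posterior precision = 1/σ₀² + n/σ²; posterior mean is the precision-weighted average of μ₀ and x̄.
σ₀² = 16.51² = 272.5801, σ² = 12.27² = 150.5529. Prior precision 1/σ₀² = 1/272.5801; data precision n/σ² = 15/150.5529.
w = (n/σ²)/(1/σ₀² + n/σ²) = n·σ₀²/(σ² + n·σ₀²) = 15·272.5801/(150.5529 + 15·272.5801) = 4088.7015/4239.2544 = 0.9645.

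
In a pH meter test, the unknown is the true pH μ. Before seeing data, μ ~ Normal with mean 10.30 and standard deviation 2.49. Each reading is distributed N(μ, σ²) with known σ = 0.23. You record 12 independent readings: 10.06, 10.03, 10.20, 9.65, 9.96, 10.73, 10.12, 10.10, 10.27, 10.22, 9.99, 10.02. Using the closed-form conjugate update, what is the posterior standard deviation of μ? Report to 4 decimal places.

For Normal data with known variance σ², a Normal(μ₀, σ₀²) prior on μ is conjugate. Posterior precision = 1/σ₀² + n/σ²; posterior mean is the precision-weighted average of μ₀ and x̄.
σ₀² = 2.49² = 6.2001, σ² = 0.23² = 0.0529; σ² + n·σ₀² = 0.0529 + 12·6.2001 = 74.4541.
Posterior precision = 1/σ₀² + n/σ² = 1/6.2001 + 12/0.0529 = (σ² + n·σ₀²)/(σ₀²σ²) = 74.4541/(6.2001·0.0529); posterior variance σₙ² = σ₀²σ²/(σ² + n·σ₀²) = 6.2001·0.0529/74.4541 = 0.004405.
Posterior SD = √σₙ² = √(6.2001·0.0529/74.4541) = 0.0664.

0.0664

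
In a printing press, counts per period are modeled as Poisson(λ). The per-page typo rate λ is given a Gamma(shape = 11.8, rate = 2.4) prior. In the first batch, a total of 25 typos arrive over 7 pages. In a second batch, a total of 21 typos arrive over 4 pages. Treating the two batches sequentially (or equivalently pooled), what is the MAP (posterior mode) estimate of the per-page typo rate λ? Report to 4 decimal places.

4.2388

With a Gamma(shape α, rate β) prior, the Poisson likelihood is conjugate: the posterior is Gamma(α + ΣXᵢ, β + n).
After batch 1: Gamma(α+S, β+n) = Gamma(11.8+25, 2.4+7) = Gamma(36.8, 9.4).
After batch 2: Gamma(α+S, β+n) = Gamma(36.8+21, 9.4+4) = Gamma(57.8, 13.4).
Mode of Gamma(α,β) for α≥1 is (α−1)/β = 56.8/13.4 = 4.2388.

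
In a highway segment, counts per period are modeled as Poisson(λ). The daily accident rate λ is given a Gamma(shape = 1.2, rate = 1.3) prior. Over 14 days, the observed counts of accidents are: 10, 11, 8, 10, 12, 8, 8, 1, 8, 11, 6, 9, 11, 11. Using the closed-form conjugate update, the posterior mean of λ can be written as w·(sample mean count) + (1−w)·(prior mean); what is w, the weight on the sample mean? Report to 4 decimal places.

With a Gamma(shape α, rate β) prior, the Poisson likelihood is conjugate: the posterior is Gamma(α + ΣXᵢ, β + n).
Posterior mean = (α₀+S)/(β₀+n) = [n/(β₀+n)]·(S/n) + [β₀/(β₀+n)]·(α₀/β₀), so only n and β₀ enter the weight.
Weight on data w = n/(β₀+n) = 14/(1.3+14) = 14/15.3 = 0.9150.

0.9150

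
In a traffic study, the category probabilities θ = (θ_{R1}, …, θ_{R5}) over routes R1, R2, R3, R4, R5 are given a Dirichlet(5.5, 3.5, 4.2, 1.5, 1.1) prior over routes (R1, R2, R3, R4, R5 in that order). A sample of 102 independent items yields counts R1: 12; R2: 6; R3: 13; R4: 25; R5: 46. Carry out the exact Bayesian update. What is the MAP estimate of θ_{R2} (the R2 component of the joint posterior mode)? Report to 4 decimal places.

The Dirichlet prior is conjugate to the Multinomial likelihood: each posterior αⱼ = prior αⱼ + observed count nⱼ.
Posterior concentration: (17.5, 9.5, 17.2, 26.5, 47.1), total = 117.8.
Joint mode component: (α_{R2}−1)/(Σα−K) = 8.5/112.8 = 0.0754.

0.0754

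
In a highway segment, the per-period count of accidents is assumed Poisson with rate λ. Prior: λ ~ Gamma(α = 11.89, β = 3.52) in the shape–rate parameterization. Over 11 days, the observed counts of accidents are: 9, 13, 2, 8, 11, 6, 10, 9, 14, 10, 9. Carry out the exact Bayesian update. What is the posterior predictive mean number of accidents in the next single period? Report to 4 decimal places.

With a Gamma(shape α, rate β) prior, the Poisson likelihood is conjugate: the posterior is Gamma(α + ΣXᵢ, β + n).
Sum of counts S = 101 over n = 11 days.
Posterior: Gamma(α+S, β+n) = Gamma(11.89+101, 3.52+11) = Gamma(112.89, 14.52).
The predictive distribution for one future period is NegBinom with mean α/β = 7.7748.

7.7748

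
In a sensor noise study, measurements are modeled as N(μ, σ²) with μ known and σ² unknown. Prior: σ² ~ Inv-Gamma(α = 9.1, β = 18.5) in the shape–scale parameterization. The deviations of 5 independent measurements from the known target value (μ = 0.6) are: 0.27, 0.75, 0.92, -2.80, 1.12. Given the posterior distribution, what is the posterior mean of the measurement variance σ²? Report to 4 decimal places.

With known mean μ and an Inverse-Gamma(α, β) prior on σ², the Normal likelihood is conjugate: posterior is Inv-Gamma(α + n/2, β + Σ(xᵢ−μ)²/2).
Σ(xᵢ−μ)² = (0.27)² + (0.75)² + (0.92)² + (-2.80)² + (1.12)² = 10.5762.
Posterior: Inv-Gamma(9.1 + 5/2, 18.5 + 10.5762/2) = Inv-Gamma(11.60, 23.78810).
E[σ²|data] = β/(α−1) = 23.78810/10.60 = 2.2442.

2.2442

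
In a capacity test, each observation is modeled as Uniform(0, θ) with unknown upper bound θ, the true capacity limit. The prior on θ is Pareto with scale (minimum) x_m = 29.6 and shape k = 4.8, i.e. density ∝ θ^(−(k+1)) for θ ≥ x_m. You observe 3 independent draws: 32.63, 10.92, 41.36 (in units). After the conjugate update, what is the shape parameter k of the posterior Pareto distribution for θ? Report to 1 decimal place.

7.8

A Pareto(scale x_m, shape k) prior on the upper bound θ of Uniform(0, θ) is conjugate: posterior is Pareto(max(x_m, max xᵢ), k + n).
Sample maximum = 41.36; prior scale x_m = 29.6 → posterior scale = max = 41.36.
Posterior shape = 4.8 + 3 = 7.8.
Posterior shape k = 7.8.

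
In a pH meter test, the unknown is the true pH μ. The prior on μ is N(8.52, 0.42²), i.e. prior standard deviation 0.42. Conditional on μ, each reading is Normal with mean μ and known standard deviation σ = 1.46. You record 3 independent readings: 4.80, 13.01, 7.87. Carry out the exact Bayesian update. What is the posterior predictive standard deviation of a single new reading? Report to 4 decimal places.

For Normal data with known variance σ², a Normal(μ₀, σ₀²) prior on μ is conjugate. Posterior precision = 1/σ₀² + n/σ²; posterior mean is the precision-weighted average of μ₀ and x̄.
σ₀² = 0.42² = 0.1764, σ² = 1.46² = 2.1316; σ² + n·σ₀² = 2.1316 + 3·0.1764 = 2.6608.
Posterior precision = 1/σ₀² + n/σ² = 1/0.1764 + 3/2.1316 = (σ² + n·σ₀²)/(σ₀²σ²) = 2.6608/(0.1764·2.1316); posterior variance σₙ² = σ₀²σ²/(σ² + n·σ₀²) = 0.1764·2.1316/2.6608 = 0.141316.
Predictive variance for one new observation = σₙ² + σ² = 0.1764·2.1316/2.6608 + 2.1316 = σ²·(σ₀² + 2.6608)/2.6608 = 2.1316·2.8372/2.6608 = 2.272916; SD = √(2.1316·2.8372/2.6608) = 1.5076.

1.5076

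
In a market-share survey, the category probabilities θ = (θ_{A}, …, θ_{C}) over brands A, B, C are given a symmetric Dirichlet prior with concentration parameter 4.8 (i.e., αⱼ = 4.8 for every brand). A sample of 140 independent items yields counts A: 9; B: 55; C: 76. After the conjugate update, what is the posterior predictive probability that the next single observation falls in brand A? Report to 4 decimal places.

0.0894

The Dirichlet prior is conjugate to the Multinomial likelihood: each posterior αⱼ = prior αⱼ + observed count nⱼ.
Posterior concentration: (13.8, 59.8, 80.8), total = 154.4.
P(next = A | data) = α_{A}/Σα = 0.0894.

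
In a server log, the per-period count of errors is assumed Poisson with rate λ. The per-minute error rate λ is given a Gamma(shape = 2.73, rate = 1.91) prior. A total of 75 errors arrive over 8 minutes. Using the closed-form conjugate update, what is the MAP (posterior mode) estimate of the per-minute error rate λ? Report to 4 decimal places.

7.7427

With a Gamma(shape α, rate β) prior, the Poisson likelihood is conjugate: the posterior is Gamma(α + ΣXᵢ, β + n).
Posterior: Gamma(α+S, β+n) = Gamma(2.73+75, 1.91+8) = Gamma(77.73, 9.91).
Mode of Gamma(α,β) for α≥1 is (α−1)/β = 76.73/9.91 = 7.7427.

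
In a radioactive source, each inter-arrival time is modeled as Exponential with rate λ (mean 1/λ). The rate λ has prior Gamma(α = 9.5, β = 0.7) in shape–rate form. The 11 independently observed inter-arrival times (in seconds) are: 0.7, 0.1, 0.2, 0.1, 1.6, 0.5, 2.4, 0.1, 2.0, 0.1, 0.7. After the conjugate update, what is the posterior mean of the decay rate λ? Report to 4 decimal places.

2.2283

With a Gamma(shape α, rate β) prior on the exponential rate λ, the posterior after n observations with total T = Σxᵢ is Gamma(α+n, β+T).
Sum of observations T = 8.5 seconds; n = 11.
Posterior: Gamma(9.5+11, 0.7+8.5) = Gamma(20.5, 9.2).
Posterior mean of λ = α/β = 20.5/9.2 = 2.2283.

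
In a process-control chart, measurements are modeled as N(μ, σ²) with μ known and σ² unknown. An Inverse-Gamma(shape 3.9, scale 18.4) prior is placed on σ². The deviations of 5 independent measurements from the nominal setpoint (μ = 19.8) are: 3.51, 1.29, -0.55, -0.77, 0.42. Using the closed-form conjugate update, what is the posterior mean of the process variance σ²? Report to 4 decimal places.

4.8015

With known mean μ and an Inverse-Gamma(α, β) prior on σ², the Normal likelihood is conjugate: posterior is Inv-Gamma(α + n/2, β + Σ(xᵢ−μ)²/2).
Σ(xᵢ−μ)² = (3.51)² + (1.29)² + (-0.55)² + (-0.77)² + (0.42)² = 15.0560.
Posterior: Inv-Gamma(3.9 + 5/2, 18.4 + 15.0560/2) = Inv-Gamma(6.40, 25.92800).
E[σ²|data] = β/(α−1) = 25.92800/5.40 = 4.8015.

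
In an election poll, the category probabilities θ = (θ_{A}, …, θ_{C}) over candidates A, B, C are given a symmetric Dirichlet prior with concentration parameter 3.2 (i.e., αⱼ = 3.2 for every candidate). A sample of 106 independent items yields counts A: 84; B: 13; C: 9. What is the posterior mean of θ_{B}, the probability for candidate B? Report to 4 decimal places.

0.1401

The Dirichlet prior is conjugate to the Multinomial likelihood: each posterior αⱼ = prior αⱼ + observed count nⱼ.
Posterior concentration: (87.2, 16.2, 12.2), total = 115.6.
E[θ_{B}|data] = α_{B}/Σα = 16.2/115.6 = 0.1401.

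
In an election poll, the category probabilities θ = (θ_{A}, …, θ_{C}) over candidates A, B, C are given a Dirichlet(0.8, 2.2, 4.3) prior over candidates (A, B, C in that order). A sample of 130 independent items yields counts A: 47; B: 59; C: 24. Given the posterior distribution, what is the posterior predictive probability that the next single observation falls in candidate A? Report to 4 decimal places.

The Dirichlet prior is conjugate to the Multinomial likelihood: each posterior αⱼ = prior αⱼ + observed count nⱼ.
Posterior concentration: (47.8, 61.2, 28.3), total = 137.3.
P(next = A | data) = α_{A}/Σα = 0.3481.

0.3481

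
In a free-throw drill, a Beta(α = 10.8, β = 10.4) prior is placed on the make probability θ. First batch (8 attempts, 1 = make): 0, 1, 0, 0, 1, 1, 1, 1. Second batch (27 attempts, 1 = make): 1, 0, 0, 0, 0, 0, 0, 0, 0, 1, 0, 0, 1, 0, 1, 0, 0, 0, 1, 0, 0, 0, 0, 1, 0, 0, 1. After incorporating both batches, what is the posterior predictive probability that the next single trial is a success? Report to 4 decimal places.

0.4057

The Beta prior is conjugate to a Binomial/Bernoulli likelihood; the update adds successes to α and failures to β.
After batch 1: Beta(10.8+5, 10.4+3) = Beta(15.8, 13.4).
After batch 2: Beta(15.8+7, 13.4+20) = Beta(22.8, 33.4).
For a single future Bernoulli trial, P(success | data) = α/(α+β) = 0.4057.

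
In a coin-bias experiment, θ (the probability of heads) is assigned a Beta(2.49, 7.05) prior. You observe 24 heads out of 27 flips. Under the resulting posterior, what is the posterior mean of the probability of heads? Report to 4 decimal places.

0.7250

The Beta prior is conjugate to a Binomial/Bernoulli likelihood; the update adds successes to α and failures to β.
Posterior: Beta(α+k, β+n−k) = Beta(2.49+24, 7.05+3) = Beta(26.49, 10.05).
Posterior mean = α/(α+β) = 26.49/36.54 = 0.7250.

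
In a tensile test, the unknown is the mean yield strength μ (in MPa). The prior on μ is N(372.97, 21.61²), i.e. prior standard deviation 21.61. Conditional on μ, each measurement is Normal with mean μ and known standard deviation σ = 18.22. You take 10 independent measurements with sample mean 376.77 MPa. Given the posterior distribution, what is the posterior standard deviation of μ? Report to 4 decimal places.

5.5672

For Normal data with known variance σ², a Normal(μ₀, σ₀²) prior on μ is conjugate. Posterior precision = 1/σ₀² + n/σ²; posterior mean is the precision-weighted average of μ₀ and x̄.
σ₀² = 21.61² = 466.9921, σ² = 18.22² = 331.9684; σ² + n·σ₀² = 331.9684 + 10·466.9921 = 5001.8894.
Posterior precision = 1/σ₀² + n/σ² = 1/466.9921 + 10/331.9684 = (σ² + n·σ₀²)/(σ₀²σ²) = 5001.8894/(466.9921·331.9684); posterior variance σₙ² = σ₀²σ²/(σ² + n·σ₀²) = 466.9921·331.9684/5001.8894 = 30.993612.
Posterior SD = √σₙ² = √(466.9921·331.9684/5001.8894) = 5.5672.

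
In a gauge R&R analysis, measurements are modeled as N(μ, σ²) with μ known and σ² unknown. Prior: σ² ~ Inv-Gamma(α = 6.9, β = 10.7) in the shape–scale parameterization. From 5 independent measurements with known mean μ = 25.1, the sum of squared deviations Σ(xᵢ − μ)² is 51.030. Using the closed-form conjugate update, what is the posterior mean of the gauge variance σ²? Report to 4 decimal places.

4.3113

With known mean μ and an Inverse-Gamma(α, β) prior on σ², the Normal likelihood is conjugate: posterior is Inv-Gamma(α + n/2, β + Σ(xᵢ−μ)²/2).
Posterior: Inv-Gamma(6.9 + 5/2, 10.7 + 51.030/2) = Inv-Gamma(9.40, 36.2150).
E[σ²|data] = β/(α−1) = 36.2150/8.40 = 4.3113.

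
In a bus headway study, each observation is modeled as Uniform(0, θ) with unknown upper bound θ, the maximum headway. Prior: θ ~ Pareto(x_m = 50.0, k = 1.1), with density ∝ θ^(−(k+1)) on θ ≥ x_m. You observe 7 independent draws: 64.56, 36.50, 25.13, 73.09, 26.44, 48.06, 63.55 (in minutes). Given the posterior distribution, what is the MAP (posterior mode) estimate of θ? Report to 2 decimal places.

A Pareto(scale x_m, shape k) prior on the upper bound θ of Uniform(0, θ) is conjugate: posterior is Pareto(max(x_m, max xᵢ), k + n).
Sample maximum = 73.09; prior scale x_m = 50.0 → posterior scale = max = 73.09.
Posterior shape = 1.1 + 7 = 8.1.
The Pareto density is decreasing on [x_m, ∞), so the mode is x_m = 73.09.

73.09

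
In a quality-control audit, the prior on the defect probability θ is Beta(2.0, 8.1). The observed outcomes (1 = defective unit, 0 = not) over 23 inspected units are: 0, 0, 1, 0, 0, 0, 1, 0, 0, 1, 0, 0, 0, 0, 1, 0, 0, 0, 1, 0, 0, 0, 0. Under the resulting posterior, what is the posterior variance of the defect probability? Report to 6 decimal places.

0.004890

The Beta prior is conjugate to a Binomial/Bernoulli likelihood; the update adds successes to α and failures to β.
Posterior: Beta(α+k, β+n−k) = Beta(2.0+5, 8.1+18) = Beta(7.0, 26.1).
Var = αβ/((α+β)²(α+β+1)) = 7.0·26.1/(33.1²·34.1) = 0.004890.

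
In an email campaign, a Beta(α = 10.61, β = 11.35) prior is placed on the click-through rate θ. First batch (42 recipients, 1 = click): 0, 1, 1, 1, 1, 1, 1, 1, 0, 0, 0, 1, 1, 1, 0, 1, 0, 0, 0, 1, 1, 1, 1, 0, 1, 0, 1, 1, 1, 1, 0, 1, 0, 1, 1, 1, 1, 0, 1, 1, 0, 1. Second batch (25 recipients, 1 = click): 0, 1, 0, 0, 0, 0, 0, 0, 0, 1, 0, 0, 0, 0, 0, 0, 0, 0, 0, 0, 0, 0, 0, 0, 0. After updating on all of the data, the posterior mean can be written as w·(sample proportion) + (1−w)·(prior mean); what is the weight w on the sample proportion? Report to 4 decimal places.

0.7531

The Beta prior is conjugate to a Binomial/Bernoulli likelihood; the update adds successes to α and failures to β.
Total number of recipients: n = 42 + 25 = 67.
Posterior mean = (α₀+k)/(α₀+β₀+n) = [n/(α₀+β₀+n)]·(k/n) + [(α₀+β₀)/(α₀+β₀+n)]·α₀/(α₀+β₀), so only n and the prior enter the weight.
The weight on the data is w = n/(α₀+β₀+n) = 67/(10.61+11.35+67) = 67/88.96 = 0.7531.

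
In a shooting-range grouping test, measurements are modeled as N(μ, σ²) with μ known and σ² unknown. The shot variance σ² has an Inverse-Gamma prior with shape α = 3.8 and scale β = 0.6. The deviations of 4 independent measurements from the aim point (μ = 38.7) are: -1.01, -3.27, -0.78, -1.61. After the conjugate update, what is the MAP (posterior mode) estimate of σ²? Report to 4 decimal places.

1.1848

With known mean μ and an Inverse-Gamma(α, β) prior on σ², the Normal likelihood is conjugate: posterior is Inv-Gamma(α + n/2, β + Σ(xᵢ−μ)²/2).
Σ(xᵢ−μ)² = (-1.01)² + (-3.27)² + (-0.78)² + (-1.61)² = 14.9135.
Posterior: Inv-Gamma(3.8 + 4/2, 0.6 + 14.9135/2) = Inv-Gamma(5.80, 8.05675).
Mode = β/(α+1) = 8.05675/6.80 = 1.1848.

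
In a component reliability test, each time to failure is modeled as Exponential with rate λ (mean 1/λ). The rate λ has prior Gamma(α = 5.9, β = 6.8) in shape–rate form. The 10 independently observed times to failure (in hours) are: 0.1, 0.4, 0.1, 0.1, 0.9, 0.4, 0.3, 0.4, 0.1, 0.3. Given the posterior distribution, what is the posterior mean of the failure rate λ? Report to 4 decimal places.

With a Gamma(shape α, rate β) prior on the exponential rate λ, the posterior after n observations with total T = Σxᵢ is Gamma(α+n, β+T).
Sum of observations T = 3.1 hours; n = 10.
Posterior: Gamma(5.9+10, 6.8+3.1) = Gamma(15.9, 9.9).
Posterior mean of λ = α/β = 15.9/9.9 = 1.6061.

1.6061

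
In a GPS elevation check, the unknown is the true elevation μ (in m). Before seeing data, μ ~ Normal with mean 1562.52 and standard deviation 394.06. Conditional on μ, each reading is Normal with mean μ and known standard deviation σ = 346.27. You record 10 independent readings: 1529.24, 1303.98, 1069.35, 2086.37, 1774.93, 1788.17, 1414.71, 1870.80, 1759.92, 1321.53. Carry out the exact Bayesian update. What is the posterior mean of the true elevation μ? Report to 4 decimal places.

For Normal data with known variance σ², a Normal(μ₀, σ₀²) prior on μ is conjugate. Posterior precision = 1/σ₀² + n/σ²; posterior mean is the precision-weighted average of μ₀ and x̄.
Σxᵢ = 1529.24 + 1303.98 + 1069.35 + 2086.37 + 1774.93 + 1788.17 + 1414.71 + 1870.80 + 1759.92 + 1321.53 = 15919, so n·x̄ = 15919.
σ₀² = 394.06² = 155283.2836, σ² = 346.27² = 119902.9129; σ² + n·σ₀² = 119902.9129 + 10·155283.2836 = 1672735.7489.
Posterior mean = (μ₀/σ₀² + n·x̄/σ²)/(1/σ₀² + n/σ²) = (σ²·μ₀ + σ₀²·n·x̄)/(σ² + n·σ₀²) = (119902.9129·1562.52 + 155283.2836·15919)/1672735.7489 = 2659305291.092908/1672735.7489 = 1589.7940.

1589.7940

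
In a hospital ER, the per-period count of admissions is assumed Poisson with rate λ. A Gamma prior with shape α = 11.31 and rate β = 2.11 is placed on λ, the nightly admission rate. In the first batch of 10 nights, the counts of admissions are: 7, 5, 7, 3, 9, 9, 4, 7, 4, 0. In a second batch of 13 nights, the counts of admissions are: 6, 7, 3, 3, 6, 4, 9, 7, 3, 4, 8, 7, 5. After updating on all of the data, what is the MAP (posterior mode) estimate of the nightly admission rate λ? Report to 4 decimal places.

With a Gamma(shape α, rate β) prior, the Poisson likelihood is conjugate: the posterior is Gamma(α + ΣXᵢ, β + n).
Batch 1: sum of counts S = 55 over n = 10 nights.
After batch 1: Gamma(α+S, β+n) = Gamma(11.31+55, 2.11+10) = Gamma(66.31, 12.11).
Batch 2: sum of counts S = 72 over n = 13 nights.
After batch 2: Gamma(α+S, β+n) = Gamma(66.31+72, 12.11+13) = Gamma(138.31, 25.11).
Mode of Gamma(α,β) for α≥1 is (α−1)/β = 137.31/25.11 = 5.4683.

5.4683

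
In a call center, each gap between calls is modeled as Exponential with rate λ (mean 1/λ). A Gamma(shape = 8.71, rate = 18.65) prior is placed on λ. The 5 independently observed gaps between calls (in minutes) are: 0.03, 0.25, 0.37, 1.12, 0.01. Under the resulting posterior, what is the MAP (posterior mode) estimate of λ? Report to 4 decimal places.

With a Gamma(shape α, rate β) prior on the exponential rate λ, the posterior after n observations with total T = Σxᵢ is Gamma(α+n, β+T).
Sum of observations T = 1.78 minutes; n = 5.
Posterior: Gamma(8.71+5, 18.65+1.78) = Gamma(13.71, 20.43).
Mode = (α−1)/β = 0.6221.

0.6221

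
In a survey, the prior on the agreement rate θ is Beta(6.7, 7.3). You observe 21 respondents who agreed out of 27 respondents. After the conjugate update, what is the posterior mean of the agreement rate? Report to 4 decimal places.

The Beta prior is conjugate to a Binomial/Bernoulli likelihood; the update adds successes to α and failures to β.
Posterior: Beta(α+k, β+n−k) = Beta(6.7+21, 7.3+6) = Beta(27.7, 13.3).
Posterior mean = α/(α+β) = 27.7/41.0 = 0.6756.

0.6756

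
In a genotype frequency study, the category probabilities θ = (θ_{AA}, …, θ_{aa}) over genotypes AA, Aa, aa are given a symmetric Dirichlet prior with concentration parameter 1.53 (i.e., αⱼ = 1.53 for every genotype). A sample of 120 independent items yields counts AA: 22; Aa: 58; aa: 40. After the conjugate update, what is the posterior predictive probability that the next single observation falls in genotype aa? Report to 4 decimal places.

0.3333

The Dirichlet prior is conjugate to the Multinomial likelihood: each posterior αⱼ = prior αⱼ + observed count nⱼ.
Posterior concentration: (23.53, 59.53, 41.53), total = 124.59.
P(next = aa | data) = α_{aa}/Σα = 0.3333.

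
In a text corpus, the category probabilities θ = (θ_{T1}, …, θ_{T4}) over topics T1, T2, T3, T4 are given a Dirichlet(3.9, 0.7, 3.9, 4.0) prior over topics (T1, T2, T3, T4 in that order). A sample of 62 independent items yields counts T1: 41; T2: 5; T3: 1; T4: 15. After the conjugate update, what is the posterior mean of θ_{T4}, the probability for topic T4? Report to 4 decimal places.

The Dirichlet prior is conjugate to the Multinomial likelihood: each posterior αⱼ = prior αⱼ + observed count nⱼ.
Posterior concentration: (44.9, 5.7, 4.9, 19.0), total = 74.5.
E[θ_{T4}|data] = α_{T4}/Σα = 19.0/74.5 = 0.2550.

0.2550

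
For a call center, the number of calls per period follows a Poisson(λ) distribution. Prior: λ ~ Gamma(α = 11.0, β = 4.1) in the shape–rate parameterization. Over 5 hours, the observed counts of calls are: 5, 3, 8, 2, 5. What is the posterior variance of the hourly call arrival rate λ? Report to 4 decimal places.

0.4106

With a Gamma(shape α, rate β) prior, the Poisson likelihood is conjugate: the posterior is Gamma(α + ΣXᵢ, β + n).
Sum of counts S = 23 over n = 5 hours.
Posterior: Gamma(α+S, β+n) = Gamma(11.0+23, 4.1+5) = Gamma(34.0, 9.1).
Var = α/β² = 34.0/9.1² = 0.4106.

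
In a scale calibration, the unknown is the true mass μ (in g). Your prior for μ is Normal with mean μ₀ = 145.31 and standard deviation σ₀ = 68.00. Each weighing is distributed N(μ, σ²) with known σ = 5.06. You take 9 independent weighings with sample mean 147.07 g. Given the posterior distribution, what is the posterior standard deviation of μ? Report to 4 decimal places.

1.6861

For Normal data with known variance σ², a Normal(μ₀, σ₀²) prior on μ is conjugate. Posterior precision = 1/σ₀² + n/σ²; posterior mean is the precision-weighted average of μ₀ and x̄.
σ₀² = 68.00² = 4624, σ² = 5.06² = 25.6036; σ² + n·σ₀² = 25.6036 + 9·4624 = 41641.6036.
Posterior precision = 1/σ₀² + n/σ² = 1/4624 + 9/25.6036 = (σ² + n·σ₀²)/(σ₀²σ²) = 41641.6036/(4624·25.6036); posterior variance σₙ² = σ₀²σ²/(σ² + n·σ₀²) = 4624·25.6036/41641.6036 = 2.843095.
Posterior SD = √σₙ² = √(4624·25.6036/41641.6036) = 1.6861.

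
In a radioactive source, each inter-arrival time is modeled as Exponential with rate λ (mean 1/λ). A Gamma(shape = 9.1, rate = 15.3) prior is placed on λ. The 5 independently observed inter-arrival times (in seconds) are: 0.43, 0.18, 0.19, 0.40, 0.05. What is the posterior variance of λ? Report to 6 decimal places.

With a Gamma(shape α, rate β) prior on the exponential rate λ, the posterior after n observations with total T = Σxᵢ is Gamma(α+n, β+T).
Sum of observations T = 1.25 seconds; n = 5.
Posterior: Gamma(9.1+5, 15.3+1.25) = Gamma(14.1, 16.55).
Var = α/β² = 0.051478.

0.051478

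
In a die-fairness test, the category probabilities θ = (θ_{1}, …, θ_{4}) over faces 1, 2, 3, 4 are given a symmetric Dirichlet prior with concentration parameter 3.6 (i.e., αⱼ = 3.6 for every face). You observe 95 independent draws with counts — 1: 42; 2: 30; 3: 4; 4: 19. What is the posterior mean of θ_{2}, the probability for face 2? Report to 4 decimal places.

The Dirichlet prior is conjugate to the Multinomial likelihood: each posterior αⱼ = prior αⱼ + observed count nⱼ.
Posterior concentration: (45.6, 33.6, 7.6, 22.6), total = 109.4.
E[θ_{2}|data] = α_{2}/Σα = 33.6/109.4 = 0.3071.

0.3071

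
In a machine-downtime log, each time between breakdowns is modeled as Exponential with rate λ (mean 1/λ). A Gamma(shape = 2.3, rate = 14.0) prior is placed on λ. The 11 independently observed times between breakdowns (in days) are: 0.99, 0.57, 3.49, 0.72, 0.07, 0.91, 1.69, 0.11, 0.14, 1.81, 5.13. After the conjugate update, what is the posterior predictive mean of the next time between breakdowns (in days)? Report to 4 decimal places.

With a Gamma(shape α, rate β) prior on the exponential rate λ, the posterior after n observations with total T = Σxᵢ is Gamma(α+n, β+T).
Sum of observations T = 15.63 days; n = 11.
Posterior: Gamma(2.3+11, 14.0+15.63) = Gamma(13.3, 29.63).
The predictive distribution for the next observation is Lomax; its mean is β/(α−1) = 29.63/12.3 = 2.4089.

2.4089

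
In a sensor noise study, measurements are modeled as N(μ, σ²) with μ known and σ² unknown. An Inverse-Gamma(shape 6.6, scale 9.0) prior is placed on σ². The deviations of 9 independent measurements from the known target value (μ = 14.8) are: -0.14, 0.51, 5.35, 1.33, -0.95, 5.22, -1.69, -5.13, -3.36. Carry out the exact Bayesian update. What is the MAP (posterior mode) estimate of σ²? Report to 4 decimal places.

4.8465

With known mean μ and an Inverse-Gamma(α, β) prior on σ², the Normal likelihood is conjugate: posterior is Inv-Gamma(α + n/2, β + Σ(xᵢ−μ)²/2).
Σ(xᵢ−μ)² = (-0.14)² + (0.51)² + (5.35)² + (1.33)² + (-0.95)² + (5.22)² + (-1.69)² + (-5.13)² + (-3.36)² = 99.2846.
Posterior: Inv-Gamma(6.6 + 9/2, 9.0 + 99.2846/2) = Inv-Gamma(11.10, 58.64230).
Mode = β/(α+1) = 58.64230/12.10 = 4.8465.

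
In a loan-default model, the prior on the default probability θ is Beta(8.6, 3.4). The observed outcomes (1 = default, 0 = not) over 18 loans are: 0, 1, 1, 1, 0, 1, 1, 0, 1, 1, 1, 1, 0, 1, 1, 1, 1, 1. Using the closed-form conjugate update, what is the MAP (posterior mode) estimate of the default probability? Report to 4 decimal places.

The Beta prior is conjugate to a Binomial/Bernoulli likelihood; the update adds successes to α and failures to β.
Posterior: Beta(α+k, β+n−k) = Beta(8.6+14, 3.4+4) = Beta(22.6, 7.4).
Mode of Beta(a,b) for a,b>1 is (a−1)/(a+b−2) = 21.6/28.0 = 0.7714.

0.7714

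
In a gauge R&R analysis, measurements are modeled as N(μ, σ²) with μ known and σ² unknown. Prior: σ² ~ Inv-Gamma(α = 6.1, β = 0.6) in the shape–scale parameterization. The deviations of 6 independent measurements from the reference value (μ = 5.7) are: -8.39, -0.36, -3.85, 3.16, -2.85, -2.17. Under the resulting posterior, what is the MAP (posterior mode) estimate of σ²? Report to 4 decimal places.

5.4139

With known mean μ and an Inverse-Gamma(α, β) prior on σ², the Normal likelihood is conjugate: posterior is Inv-Gamma(α + n/2, β + Σ(xᵢ−μ)²/2).
Σ(xᵢ−μ)² = (-8.39)² + (-0.36)² + (-3.85)² + (3.16)² + (-2.85)² + (-2.17)² = 108.1612.
Posterior: Inv-Gamma(6.1 + 6/2, 0.6 + 108.1612/2) = Inv-Gamma(9.10, 54.68060).
Mode = β/(α+1) = 54.68060/10.10 = 5.4139.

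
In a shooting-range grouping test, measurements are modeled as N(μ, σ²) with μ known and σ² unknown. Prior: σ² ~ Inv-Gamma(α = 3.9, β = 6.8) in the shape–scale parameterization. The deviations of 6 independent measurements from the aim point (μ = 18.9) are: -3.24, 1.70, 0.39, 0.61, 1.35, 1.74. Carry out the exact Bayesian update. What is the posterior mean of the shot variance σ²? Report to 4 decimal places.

With known mean μ and an Inverse-Gamma(α, β) prior on σ², the Normal likelihood is conjugate: posterior is Inv-Gamma(α + n/2, β + Σ(xᵢ−μ)²/2).
Σ(xᵢ−μ)² = (-3.24)² + (1.70)² + (0.39)² + (0.61)² + (1.35)² + (1.74)² = 18.7619.
Posterior: Inv-Gamma(3.9 + 6/2, 6.8 + 18.7619/2) = Inv-Gamma(6.90, 16.18095).
E[σ²|data] = β/(α−1) = 16.18095/5.90 = 2.7425.

2.7425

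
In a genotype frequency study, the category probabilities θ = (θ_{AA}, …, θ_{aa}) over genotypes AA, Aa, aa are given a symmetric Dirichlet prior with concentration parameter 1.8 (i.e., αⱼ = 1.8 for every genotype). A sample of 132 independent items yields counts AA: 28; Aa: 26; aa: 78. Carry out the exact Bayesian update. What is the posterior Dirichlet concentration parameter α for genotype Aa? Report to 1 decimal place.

The Dirichlet prior is conjugate to the Multinomial likelihood: each posterior αⱼ = prior αⱼ + observed count nⱼ.
Posterior concentration: (29.8, 27.8, 79.8), total = 137.4.
α_{Aa} = 1.8 + 26 = 27.8.

27.8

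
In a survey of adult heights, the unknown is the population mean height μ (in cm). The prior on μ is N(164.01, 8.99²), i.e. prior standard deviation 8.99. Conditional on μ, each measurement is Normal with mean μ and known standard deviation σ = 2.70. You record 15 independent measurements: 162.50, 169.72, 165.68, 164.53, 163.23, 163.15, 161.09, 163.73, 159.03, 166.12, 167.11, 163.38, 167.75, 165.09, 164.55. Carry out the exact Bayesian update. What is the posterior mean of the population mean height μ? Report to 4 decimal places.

164.4414

For Normal data with known variance σ², a Normal(μ₀, σ₀²) prior on μ is conjugate. Posterior precision = 1/σ₀² + n/σ²; posterior mean is the precision-weighted average of μ₀ and x̄.
Σxᵢ = 162.50 + 169.72 + 165.68 + 164.53 + 163.23 + 163.15 + 161.09 + 163.73 + 159.03 + 166.12 + 167.11 + 163.38 + 167.75 + 165.09 + 164.55 = 2466.66, so n·x̄ = 2466.66.
σ₀² = 8.99² = 80.8201, σ² = 2.70² = 7.29; σ² + n·σ₀² = 7.29 + 15·80.8201 = 1219.5915.
Posterior mean = (μ₀/σ₀² + n·x̄/σ²)/(1/σ₀² + n/σ²) = (σ²·μ₀ + σ₀²·n·x̄)/(σ² + n·σ₀²) = (7.29·164.01 + 80.8201·2466.66)/1219.5915 = 200551.340766/1219.5915 = 164.4414.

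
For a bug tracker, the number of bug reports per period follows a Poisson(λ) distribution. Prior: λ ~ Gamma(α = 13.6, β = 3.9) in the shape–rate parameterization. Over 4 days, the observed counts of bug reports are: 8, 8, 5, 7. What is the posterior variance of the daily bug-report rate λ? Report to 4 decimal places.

0.6666

With a Gamma(shape α, rate β) prior, the Poisson likelihood is conjugate: the posterior is Gamma(α + ΣXᵢ, β + n).
Sum of counts S = 28 over n = 4 days.
Posterior: Gamma(α+S, β+n) = Gamma(13.6+28, 3.9+4) = Gamma(41.6, 7.9).
Var = α/β² = 41.6/7.9² = 0.6666.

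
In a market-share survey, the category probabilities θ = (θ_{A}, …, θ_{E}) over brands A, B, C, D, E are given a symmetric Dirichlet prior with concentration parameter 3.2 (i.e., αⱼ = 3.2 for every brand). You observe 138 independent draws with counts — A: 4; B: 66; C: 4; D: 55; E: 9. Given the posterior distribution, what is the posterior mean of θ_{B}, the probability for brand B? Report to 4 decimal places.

0.4494

The Dirichlet prior is conjugate to the Multinomial likelihood: each posterior αⱼ = prior αⱼ + observed count nⱼ.
Posterior concentration: (7.2, 69.2, 7.2, 58.2, 12.2), total = 154.0.
E[θ_{B}|data] = α_{B}/Σα = 69.2/154.0 = 0.4494.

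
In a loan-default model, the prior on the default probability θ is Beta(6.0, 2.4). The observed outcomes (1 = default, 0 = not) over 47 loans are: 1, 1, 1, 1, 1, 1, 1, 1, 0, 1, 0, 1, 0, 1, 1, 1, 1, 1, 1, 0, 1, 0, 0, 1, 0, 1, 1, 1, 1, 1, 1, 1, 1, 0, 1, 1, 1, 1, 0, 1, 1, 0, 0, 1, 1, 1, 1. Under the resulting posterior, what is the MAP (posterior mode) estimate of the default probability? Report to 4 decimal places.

0.7678

The Beta prior is conjugate to a Binomial/Bernoulli likelihood; the update adds successes to α and failures to β.
Posterior: Beta(α+k, β+n−k) = Beta(6.0+36, 2.4+11) = Beta(42.0, 13.4).
Mode of Beta(a,b) for a,b>1 is (a−1)/(a+b−2) = 41.0/53.4 = 0.7678.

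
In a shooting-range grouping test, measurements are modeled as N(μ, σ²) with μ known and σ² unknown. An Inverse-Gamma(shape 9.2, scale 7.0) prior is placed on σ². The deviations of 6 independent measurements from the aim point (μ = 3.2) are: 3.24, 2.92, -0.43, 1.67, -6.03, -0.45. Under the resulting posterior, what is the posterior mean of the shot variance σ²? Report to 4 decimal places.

3.2393

With known mean μ and an Inverse-Gamma(α, β) prior on σ², the Normal likelihood is conjugate: posterior is Inv-Gamma(α + n/2, β + Σ(xᵢ−μ)²/2).
Σ(xᵢ−μ)² = (3.24)² + (2.92)² + (-0.43)² + (1.67)² + (-6.03)² + (-0.45)² = 58.5612.
Posterior: Inv-Gamma(9.2 + 6/2, 7.0 + 58.5612/2) = Inv-Gamma(12.20, 36.28060).
E[σ²|data] = β/(α−1) = 36.28060/11.20 = 3.2393.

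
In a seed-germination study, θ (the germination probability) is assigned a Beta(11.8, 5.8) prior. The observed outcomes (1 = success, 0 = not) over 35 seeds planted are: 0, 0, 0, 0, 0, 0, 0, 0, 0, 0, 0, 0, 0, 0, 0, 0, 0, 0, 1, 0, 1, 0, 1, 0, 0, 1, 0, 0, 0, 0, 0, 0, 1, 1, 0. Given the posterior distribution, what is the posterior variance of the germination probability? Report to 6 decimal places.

The Beta prior is conjugate to a Binomial/Bernoulli likelihood; the update adds successes to α and failures to β.
Posterior: Beta(α+k, β+n−k) = Beta(11.8+6, 5.8+29) = Beta(17.8, 34.8).
Var = αβ/((α+β)²(α+β+1)) = 17.8·34.8/(52.6²·53.6) = 0.004177.

0.004177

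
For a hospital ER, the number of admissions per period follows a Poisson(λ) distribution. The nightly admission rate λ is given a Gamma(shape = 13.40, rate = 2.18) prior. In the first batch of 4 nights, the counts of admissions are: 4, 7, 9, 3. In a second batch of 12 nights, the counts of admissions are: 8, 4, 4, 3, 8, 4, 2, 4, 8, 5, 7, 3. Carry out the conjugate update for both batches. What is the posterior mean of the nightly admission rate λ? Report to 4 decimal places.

5.3025

With a Gamma(shape α, rate β) prior, the Poisson likelihood is conjugate: the posterior is Gamma(α + ΣXᵢ, β + n).
Batch 1: sum of counts S = 23 over n = 4 nights.
After batch 1: Gamma(α+S, β+n) = Gamma(13.40+23, 2.18+4) = Gamma(36.40, 6.18).
Batch 2: sum of counts S = 60 over n = 12 nights.
After batch 2: Gamma(α+S, β+n) = Gamma(36.40+60, 6.18+12) = Gamma(96.40, 18.18).
Posterior mean = α/β = 96.40/18.18 = 5.3025.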